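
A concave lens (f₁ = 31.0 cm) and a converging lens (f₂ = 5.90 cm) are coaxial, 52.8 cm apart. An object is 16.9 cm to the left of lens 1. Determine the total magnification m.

m = -0.0660

f₁ = −31.0 cm (diverging).
Lens 1: 1/d_i1 = 1/(-31.0) − 1/(16.9) = -0.09143, so d_i1 = -10.94 cm; m₁ = −d_i1/d_o1 = +0.6473.
d_o2 = 52.8 − (-10.94) = 63.74 cm.
Lens 2: 1/d_i2 = 1/(5.90) − 1/(63.74) = 0.1538, so d_i2 = 6.502 cm; m₂ = −d_i2/d_o2 = -0.1020.
m = m₁·m₂ = (+0.6473)(-0.1020) = -0.0660.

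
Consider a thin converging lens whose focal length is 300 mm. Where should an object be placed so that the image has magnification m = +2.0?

m = −d_i/d_o ⇒ d_i = −m·d_o.
1/f = 1/d_o + 1/d_i = 1/d_o − 1/(m·d_o) = (1 − 1/m)/d_o, so d_o = f(1 − 1/m) = (300.0)(1 − 1/(+2.0)) = 150 mm.

150 mm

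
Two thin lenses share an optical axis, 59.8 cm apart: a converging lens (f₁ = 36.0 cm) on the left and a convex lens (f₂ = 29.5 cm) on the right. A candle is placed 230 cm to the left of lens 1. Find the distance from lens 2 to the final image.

40.8 cm

Lens 1: 1/d_i1 = 1/f₁ − 1/d_o1 = 1/(36.0) − 1/(230) = 0.02343, so d_i1 = 42.68 cm.
The intermediate image is 42.68 cm to the right of lens 1, which is 59.8 − (42.68) = 17.12 cm to the left of lens 2, so d_o2 = +17.12 cm.
Lens 2: 1/d_i2 = 1/f₂ − 1/d_o2 = 1/(29.5) − 1/(17.12) = -0.02451, so d_i2 = -40.8 cm.
The final image is virtual, 40.8 cm to the left of lens 2 (overall magnification ≈ -0.44).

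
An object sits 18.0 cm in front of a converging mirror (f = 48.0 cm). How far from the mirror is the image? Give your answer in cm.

28.8 cm

Mirror equation: 1/d_i = 1/f − 1/d_o = 1/(48.00) − 1/(18.0) = 0.02083 − 0.05556 = -0.03472, so d_i = -28.8 cm.
The image is virtual, upright and enlarged, behind the mirror.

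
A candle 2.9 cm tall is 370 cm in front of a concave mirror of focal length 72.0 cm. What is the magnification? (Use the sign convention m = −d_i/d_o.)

1/d_i = 1/f − 1/d_o = 1/(72.00) − 1/(370) = 0.01119, so d_i = 89.40 cm.
m = −d_i/d_o = −(89.40)/(370) = -0.242.
The image is real, inverted and reduced, in front of the mirror.

m = -0.242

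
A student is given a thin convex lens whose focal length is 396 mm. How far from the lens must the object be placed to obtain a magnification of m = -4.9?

m = −d_i/d_o ⇒ d_i = −m·d_o.
1/f = 1/d_o + 1/d_i = 1/d_o − 1/(m·d_o) = (1 − 1/m)/d_o, so d_o = f(1 − 1/m) = (396.0)(1 − 1/(-4.9)) = 477 mm.

477 mm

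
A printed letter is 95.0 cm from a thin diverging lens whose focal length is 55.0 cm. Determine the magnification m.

m = +0.367

For a diverging lens, f = -55.0 cm.
1/d_i = 1/f − 1/d_o = 1/(-55.00) − 1/(95.0) = -0.02871, so d_i = -34.83 cm.
m = −d_i/d_o = −(-34.83)/(95.0) = +0.367.
The image is virtual, upright and reduced, on the same side as the object.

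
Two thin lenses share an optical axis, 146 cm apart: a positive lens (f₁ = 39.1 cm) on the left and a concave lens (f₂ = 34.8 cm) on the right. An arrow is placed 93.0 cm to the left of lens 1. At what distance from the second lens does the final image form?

Lens 1: 1/d_i1 = 1/f₁ − 1/d_o1 = 1/(39.1) − 1/(93.0) = 0.01482, so d_i1 = 67.46 cm.
The intermediate image is 67.46 cm to the right of lens 1, which is 146 − (67.46) = 78.54 cm to the left of lens 2, so d_o2 = +78.54 cm.
Lens 2 is diverging, so f₂ = −34.8 cm.
Lens 2: 1/d_i2 = 1/f₂ − 1/d_o2 = 1/(-34.8) − 1/(78.54) = -0.04147, so d_i2 = -24.1 cm.
The final image is virtual, 24.1 cm to the left of lens 2 (overall magnification ≈ -0.22).

24.1 cm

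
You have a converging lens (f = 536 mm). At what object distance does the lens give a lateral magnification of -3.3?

m = −d_i/d_o ⇒ d_i = −m·d_o.
1/f = 1/d_o + 1/d_i = 1/d_o − 1/(m·d_o) = (1 − 1/m)/d_o, so d_o = f(1 − 1/m) = (536.0)(1 − 1/(-3.3)) = 698 mm.

698 mm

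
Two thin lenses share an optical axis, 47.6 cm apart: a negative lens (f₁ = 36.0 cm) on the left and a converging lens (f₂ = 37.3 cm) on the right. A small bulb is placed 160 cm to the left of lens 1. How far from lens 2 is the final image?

Lens 1 is diverging, so f₁ = −36.0 cm.
Lens 1: 1/d_i1 = 1/f₁ − 1/d_o1 = 1/(-36.0) − 1/(160) = -0.03403, so d_i1 = -29.39 cm.
The intermediate image is 29.39 cm to the left of lens 1 (virtual), which is 47.6 − (-29.39) = 76.99 cm to the left of lens 2, so d_o2 = +76.99 cm.
Lens 2: 1/d_i2 = 1/f₂ − 1/d_o2 = 1/(37.3) − 1/(76.99) = 0.01382, so d_i2 = 72.4 cm.
The final image is real, 72.4 cm to the right of lens 2 (overall magnification ≈ -0.17).

72.4 cm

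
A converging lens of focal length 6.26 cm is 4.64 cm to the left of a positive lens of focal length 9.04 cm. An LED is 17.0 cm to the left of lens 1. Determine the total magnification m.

m = -0.368

Lens 1: 1/d_i1 = 1/(6.26) − 1/(17.0) = 0.1009, so d_i1 = 9.909 cm; m₁ = −d_i1/d_o1 = -0.5829.
d_o2 = 4.64 − (9.909) = -5.269 cm (virtual object).
Lens 2: 1/d_i2 = 1/(9.04) − 1/(-5.269) = 0.3004, so d_i2 = 3.329 cm; m₂ = −d_i2/d_o2 = +0.6318.
m = m₁·m₂ = (-0.5829)(+0.6318) = -0.368.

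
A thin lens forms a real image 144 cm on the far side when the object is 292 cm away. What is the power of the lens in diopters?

d_i = +144 cm.
1/f = 1/d_o + 1/d_i = 1/(292) + 1/(144) = 0.01037 cm⁻¹.
f = 96.44 cm = 0.9644 m, so P = 1/f = +1.04 D.

P = +1.04 D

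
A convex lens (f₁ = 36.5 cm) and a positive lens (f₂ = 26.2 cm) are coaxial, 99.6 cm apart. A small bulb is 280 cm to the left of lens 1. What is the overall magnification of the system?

Lens 1: 1/d_i1 = 1/(36.5) − 1/(280) = 0.02383, so d_i1 = 41.97 cm; m₁ = −d_i1/d_o1 = -0.1499.
d_o2 = 99.6 − (41.97) = 57.63 cm.
Lens 2: 1/d_i2 = 1/(26.2) − 1/(57.63) = 0.02082, so d_i2 = 48.04 cm; m₂ = −d_i2/d_o2 = -0.8336.
m = m₁·m₂ = (-0.1499)(-0.8336) = +0.125.

m = +0.125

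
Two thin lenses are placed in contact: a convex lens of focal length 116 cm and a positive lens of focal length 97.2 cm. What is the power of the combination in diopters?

P₁ = 1/f₁ = 1/(1.16 m) = +0.8621 D; P₂ = 1/f₂ = 1/(0.972 m) = +1.029 D.
For thin lenses in contact, P = P₁ + P₂ = (+0.8621) + (+1.029) = +1.89 D.

P = +1.89 D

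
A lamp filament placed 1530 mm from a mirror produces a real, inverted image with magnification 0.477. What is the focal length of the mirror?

f = 494 mm (concave)

m = −d_i/d_o ⇒ d_i = −m·d_o = −(-0.477)·(1530) = 729.8 mm.
1/f = 1/d_o + 1/d_i = 1/(1530) + 1/(729.8) = 0.002024, so f = 494 mm.
Since f is positive, the mirror is concave.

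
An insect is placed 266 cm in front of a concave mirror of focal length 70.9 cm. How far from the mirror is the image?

96.7 cm

Mirror equation: 1/s_i = 1/f − 1/s_o = 1/(70.90) − 1/(266) = 0.01410 − 0.003759 = 0.01034, so s_i = 96.7 cm.
The image is real, inverted and reduced, in front of the mirror.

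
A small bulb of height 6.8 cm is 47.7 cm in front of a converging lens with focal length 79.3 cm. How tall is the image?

17.1 cm

1/d_i = 1/f − 1/d_o = 1/(79.30) − 1/(47.7) = -0.008354, so d_i = -119.7 cm.
m = −d_i/d_o = +2.509.
|h_i| = |m|·h_o = 2.509 × 6.8 = 17.1 cm. The image is virtual, upright and enlarged, on the same side as the object.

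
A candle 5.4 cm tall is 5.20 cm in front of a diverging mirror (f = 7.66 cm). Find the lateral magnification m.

m = +0.596

For a diverging mirror, f = -7.66 cm.
1/d_i = 1/f − 1/d_o = 1/(-7.660) − 1/(5.20) = -0.3229, so d_i = -3.097 cm.
m = −d_i/d_o = −(-3.097)/(5.20) = +0.596.
The image is virtual, upright and reduced, behind the mirror.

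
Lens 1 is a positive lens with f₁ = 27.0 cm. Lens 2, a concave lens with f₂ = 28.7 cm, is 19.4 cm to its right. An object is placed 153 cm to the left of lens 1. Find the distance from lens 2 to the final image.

25.1 cm

Lens 1: 1/d_i1 = 1/f₁ − 1/d_o1 = 1/(27.0) − 1/(153) = 0.03050, so d_i1 = 32.79 cm.
The intermediate image is 32.79 cm to the right of lens 1, which lies 13.39 cm to the right of lens 2 — a virtual object — so d_o2 = −13.39 cm.
Lens 2 is diverging, so f₂ = −28.7 cm.
Lens 2: 1/d_i2 = 1/f₂ − 1/d_o2 = 1/(-28.7) − 1/(-13.39) = 0.03984, so d_i2 = 25.1 cm.
The final image is real, 25.1 cm to the right of lens 2 (overall magnification ≈ -0.40).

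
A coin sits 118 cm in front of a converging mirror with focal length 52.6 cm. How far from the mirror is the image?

Mirror equation: 1/s_i = 1/f − 1/s_o = 1/(52.60) − 1/(118) = 0.01901 − 0.008475 = 0.01054, so s_i = 94.9 cm.
The image is real, inverted and reduced, in front of the mirror.

94.9 cm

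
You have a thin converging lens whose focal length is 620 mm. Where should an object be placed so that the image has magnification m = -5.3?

m = −d_i/d_o ⇒ d_i = −m·d_o.
1/f = 1/d_o + 1/d_i = 1/d_o − 1/(m·d_o) = (1 − 1/m)/d_o, so d_o = f(1 − 1/m) = (620.0)(1 − 1/(-5.3)) = 737 mm.

737 mm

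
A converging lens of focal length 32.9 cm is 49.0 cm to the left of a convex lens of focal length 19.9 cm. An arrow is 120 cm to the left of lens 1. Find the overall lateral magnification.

m = -0.463

Lens 1: 1/d_i1 = 1/(32.9) − 1/(120) = 0.02206, so d_i1 = 45.33 cm; m₁ = −d_i1/d_o1 = -0.3777.
d_o2 = 49.0 − (45.33) = 3.670 cm.
Lens 2: 1/d_i2 = 1/(19.9) − 1/(3.670) = -0.2222, so d_i2 = -4.500 cm; m₂ = −d_i2/d_o2 = +1.226.
m = m₁·m₂ = (-0.3777)(+1.226) = -0.463.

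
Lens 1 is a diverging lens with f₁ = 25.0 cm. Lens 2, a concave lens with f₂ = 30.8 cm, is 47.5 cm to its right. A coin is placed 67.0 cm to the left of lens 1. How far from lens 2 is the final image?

21.0 cm

Lens 1 is diverging, so f₁ = −25.0 cm.
Lens 1: 1/d_i1 = 1/f₁ − 1/d_o1 = 1/(-25.0) − 1/(67.0) = -0.05493, so d_i1 = -18.21 cm.
The intermediate image is 18.21 cm to the left of lens 1 (virtual), which is 47.5 − (-18.21) = 65.71 cm to the left of lens 2, so d_o2 = +65.71 cm.
Lens 2 is diverging, so f₂ = −30.8 cm.
Lens 2: 1/d_i2 = 1/f₂ − 1/d_o2 = 1/(-30.8) − 1/(65.71) = -0.04769, so d_i2 = -21.0 cm.
The final image is virtual, 21.0 cm to the left of lens 2 (overall magnification ≈ 0.087).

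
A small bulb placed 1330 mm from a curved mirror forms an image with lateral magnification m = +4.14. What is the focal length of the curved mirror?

f = 1750 mm (concave)

m = −d_i/d_o ⇒ d_i = −m·d_o = −(+4.14)·(1330) = -5506 mm.
1/f = 1/d_o + 1/d_i = 1/(1330) + 1/(-5506) = 0.0005703, so f = 1750 mm.
Since f is positive, the curved mirror is concave.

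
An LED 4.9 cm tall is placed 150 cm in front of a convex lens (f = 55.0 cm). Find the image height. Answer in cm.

1/d_i = 1/f − 1/d_o = 1/(55.00) − 1/(150) = 0.01152, so d_i = 86.84 cm.
m = −d_i/d_o = -0.5789.
|h_i| = |m|·h_o = 0.5789 × 4.9 = 2.84 cm. The image is real, inverted and reduced, on the far side of the lens.

2.84 cm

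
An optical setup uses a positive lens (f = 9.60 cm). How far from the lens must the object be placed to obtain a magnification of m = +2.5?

m = −d_i/d_o ⇒ d_i = −m·d_o.
1/f = 1/d_o + 1/d_i = 1/d_o − 1/(m·d_o) = (1 − 1/m)/d_o, so d_o = f(1 − 1/m) = (9.600)(1 − 1/(+2.5)) = 5.76 cm.

5.76 cm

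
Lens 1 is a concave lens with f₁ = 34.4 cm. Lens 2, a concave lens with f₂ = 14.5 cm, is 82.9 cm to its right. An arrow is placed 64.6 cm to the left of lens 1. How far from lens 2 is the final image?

12.7 cm

Lens 1 is diverging, so f₁ = −34.4 cm.
Lens 1: 1/d_i1 = 1/f₁ − 1/d_o1 = 1/(-34.4) − 1/(64.6) = -0.04455, so d_i1 = -22.45 cm.
The intermediate image is 22.45 cm to the left of lens 1 (virtual), which is 82.9 − (-22.45) = 105.4 cm to the left of lens 2, so d_o2 = +105.4 cm.
Lens 2 is diverging, so f₂ = −14.5 cm.
Lens 2: 1/d_i2 = 1/f₂ − 1/d_o2 = 1/(-14.5) − 1/(105.4) = -0.07845, so d_i2 = -12.7 cm.
The final image is virtual, 12.7 cm to the left of lens 2 (overall magnification ≈ 0.042).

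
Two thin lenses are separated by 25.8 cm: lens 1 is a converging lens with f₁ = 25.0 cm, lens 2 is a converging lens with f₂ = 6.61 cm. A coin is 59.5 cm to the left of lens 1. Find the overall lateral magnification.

Lens 1: 1/d_i1 = 1/(25.0) − 1/(59.5) = 0.02319, so d_i1 = 43.12 cm; m₁ = −d_i1/d_o1 = -0.7247.
d_o2 = 25.8 − (43.12) = -17.32 cm (virtual object).
Lens 2: 1/d_i2 = 1/(6.61) − 1/(-17.32) = 0.2090, so d_i2 = 4.784 cm; m₂ = −d_i2/d_o2 = +0.2762.
m = m₁·m₂ = (-0.7247)(+0.2762) = -0.200.

m = -0.200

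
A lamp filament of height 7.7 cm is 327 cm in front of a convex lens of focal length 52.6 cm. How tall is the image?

1/d_i = 1/f − 1/d_o = 1/(52.60) − 1/(327) = 0.01595, so d_i = 62.68 cm.
m = −d_i/d_o = -0.1917.
|h_i| = |m|·h_o = 0.1917 × 7.7 = 1.48 cm. The image is real, inverted and reduced, on the far side of the lens.

1.48 cm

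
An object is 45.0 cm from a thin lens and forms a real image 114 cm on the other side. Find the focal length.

Real image ⇒ d_i = +114 cm.
1/f = 1/d_o + 1/d_i = 1/(45.0) + 1/(114) = 0.03099, so f = 32.3 cm.
Since f is positive, the thin lens is converging.

f = 32.3 cm (converging)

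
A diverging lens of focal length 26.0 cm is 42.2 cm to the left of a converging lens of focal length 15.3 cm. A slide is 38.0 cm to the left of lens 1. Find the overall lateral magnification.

m = -0.147

f₁ = −26.0 cm (diverging).
Lens 1: 1/d_i1 = 1/(-26.0) − 1/(38.0) = -0.06478, so d_i1 = -15.44 cm; m₁ = −d_i1/d_o1 = +0.4063.
d_o2 = 42.2 − (-15.44) = 57.64 cm.
Lens 2: 1/d_i2 = 1/(15.3) − 1/(57.64) = 0.04801, so d_i2 = 20.83 cm; m₂ = −d_i2/d_o2 = -0.3614.
m = m₁·m₂ = (+0.4063)(-0.3614) = -0.147.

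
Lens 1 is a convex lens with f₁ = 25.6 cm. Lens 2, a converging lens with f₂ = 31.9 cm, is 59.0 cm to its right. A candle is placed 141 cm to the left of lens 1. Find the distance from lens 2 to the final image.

Lens 1: 1/d_i1 = 1/f₁ − 1/d_o1 = 1/(25.6) − 1/(141) = 0.03197, so d_i1 = 31.28 cm.
The intermediate image is 31.28 cm to the right of lens 1, which is 59.0 − (31.28) = 27.72 cm to the left of lens 2, so d_o2 = +27.72 cm.
Lens 2: 1/d_i2 = 1/f₂ − 1/d_o2 = 1/(31.9) − 1/(27.72) = -0.004727, so d_i2 = -212 cm.
The final image is virtual, 212 cm to the left of lens 2 (overall magnification ≈ -1.7).

212 cm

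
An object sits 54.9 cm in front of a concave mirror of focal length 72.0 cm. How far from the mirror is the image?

Mirror equation: 1/s_i = 1/f − 1/s_o = 1/(72.00) − 1/(54.9) = 0.01389 − 0.01821 = -0.004326, so s_i = -231 cm.
The image is virtual, upright and enlarged, behind the mirror.

231 cm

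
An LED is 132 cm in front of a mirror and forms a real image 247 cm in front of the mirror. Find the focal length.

Real image ⇒ d_i = +247 cm.
1/f = 1/d_o + 1/d_i = 1/(132) + 1/(247) = 0.01162, so f = 86.0 cm.
Since f is positive, the mirror is concave.

f = 86.0 cm (concave)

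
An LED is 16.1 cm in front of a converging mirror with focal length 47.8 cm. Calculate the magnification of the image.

m = +1.51

1/d_i = 1/f − 1/d_o = 1/(47.80) − 1/(16.1) = -0.04119, so d_i = -24.28 cm.
m = −d_i/d_o = −(-24.28)/(16.1) = +1.51.
The image is virtual, upright and enlarged, behind the mirror.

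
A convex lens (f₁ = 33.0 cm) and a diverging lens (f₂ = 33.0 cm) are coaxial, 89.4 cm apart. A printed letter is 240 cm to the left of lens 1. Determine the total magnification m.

m = -0.0625

Lens 1: 1/d_i1 = 1/(33.0) − 1/(240) = 0.02614, so d_i1 = 38.26 cm; m₁ = −d_i1/d_o1 = -0.1594.
d_o2 = 89.4 − (38.26) = 51.14 cm.
f₂ = −33.0 cm (diverging).
Lens 2: 1/d_i2 = 1/(-33.0) − 1/(51.14) = -0.04986, so d_i2 = -20.06 cm; m₂ = −d_i2/d_o2 = +0.3922.
m = m₁·m₂ = (-0.1594)(+0.3922) = -0.0625.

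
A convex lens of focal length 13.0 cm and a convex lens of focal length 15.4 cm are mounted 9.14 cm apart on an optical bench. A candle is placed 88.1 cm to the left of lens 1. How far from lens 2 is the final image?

Lens 1: 1/d_i1 = 1/f₁ − 1/d_o1 = 1/(13.0) − 1/(88.1) = 0.06557, so d_i1 = 15.25 cm.
The intermediate image is 15.25 cm to the right of lens 1, which lies 6.110 cm to the right of lens 2 — a virtual object — so d_o2 = −6.110 cm.
Lens 2: 1/d_i2 = 1/f₂ − 1/d_o2 = 1/(15.4) − 1/(-6.110) = 0.2286, so d_i2 = 4.37 cm.
The final image is real, 4.37 cm to the right of lens 2 (overall magnification ≈ -0.12).

4.37 cm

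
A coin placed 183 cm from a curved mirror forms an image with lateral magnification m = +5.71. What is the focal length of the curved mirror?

m = −d_i/d_o ⇒ d_i = −m·d_o = −(+5.71)·(183) = -1045 cm.
1/f = 1/d_o + 1/d_i = 1/(183) + 1/(-1045) = 0.004508, so f = 222 cm.
Since f is positive, the curved mirror is concave.

f = 222 cm (concave)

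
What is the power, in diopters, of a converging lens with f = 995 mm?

f = 99.5 cm = 0.995 m.
P = 1/f = 1/(0.995 m) = +1.01 D.

P = +1.01 D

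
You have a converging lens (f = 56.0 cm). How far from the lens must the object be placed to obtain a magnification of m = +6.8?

47.8 cm

m = −d_i/d_o ⇒ d_i = −m·d_o.
1/f = 1/d_o + 1/d_i = 1/d_o − 1/(m·d_o) = (1 − 1/m)/d_o, so d_o = f(1 − 1/m) = (56.00)(1 − 1/(+6.8)) = 47.8 cm.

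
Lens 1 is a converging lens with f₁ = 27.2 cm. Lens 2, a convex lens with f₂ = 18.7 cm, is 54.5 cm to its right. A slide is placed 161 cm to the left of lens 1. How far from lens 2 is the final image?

133 cm

Lens 1: 1/d_i1 = 1/f₁ − 1/d_o1 = 1/(27.2) − 1/(161) = 0.03055, so d_i1 = 32.73 cm.
The intermediate image is 32.73 cm to the right of lens 1, which is 54.5 − (32.73) = 21.77 cm to the left of lens 2, so d_o2 = +21.77 cm.
Lens 2: 1/d_i2 = 1/f₂ − 1/d_o2 = 1/(18.7) − 1/(21.77) = 0.007541, so d_i2 = 133 cm.
The final image is real, 133 cm to the right of lens 2 (overall magnification ≈ 1.2).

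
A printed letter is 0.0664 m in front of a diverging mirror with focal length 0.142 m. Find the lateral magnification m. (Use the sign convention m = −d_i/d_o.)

m = +0.681

For a diverging mirror, f = -0.142 m.
1/d_i = 1/f − 1/d_o = 1/(-0.1420) − 1/(0.0664) = -22.10, so d_i = -0.04524 m.
m = −d_i/d_o = −(-0.04524)/(0.0664) = +0.681.
The image is virtual, upright and reduced, behind the mirror.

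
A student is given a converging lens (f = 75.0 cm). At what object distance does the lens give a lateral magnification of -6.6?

86.4 cm

m = −d_i/d_o ⇒ d_i = −m·d_o.
1/f = 1/d_o + 1/d_i = 1/d_o − 1/(m·d_o) = (1 − 1/m)/d_o, so d_o = f(1 − 1/m) = (75.00)(1 − 1/(-6.6)) = 86.4 cm.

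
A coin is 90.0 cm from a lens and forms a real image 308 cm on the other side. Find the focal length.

f = 69.6 cm (converging)

Real image ⇒ d_i = +308 cm.
1/f = 1/d_o + 1/d_i = 1/(90.0) + 1/(308) = 0.01436, so f = 69.6 cm.
Since f is positive, the lens is converging.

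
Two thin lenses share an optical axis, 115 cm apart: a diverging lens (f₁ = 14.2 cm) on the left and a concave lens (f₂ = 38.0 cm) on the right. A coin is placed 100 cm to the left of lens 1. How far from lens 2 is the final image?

29.3 cm

Lens 1 is diverging, so f₁ = −14.2 cm.
Lens 1: 1/d_i1 = 1/f₁ − 1/d_o1 = 1/(-14.2) − 1/(100) = -0.08042, so d_i1 = -12.43 cm.
The intermediate image is 12.43 cm to the left of lens 1 (virtual), which is 115 − (-12.43) = 127.4 cm to the left of lens 2, so d_o2 = +127.4 cm.
Lens 2 is diverging, so f₂ = −38.0 cm.
Lens 2: 1/d_i2 = 1/f₂ − 1/d_o2 = 1/(-38.0) − 1/(127.4) = -0.03417, so d_i2 = -29.3 cm.
The final image is virtual, 29.3 cm to the left of lens 2 (overall magnification ≈ 0.029).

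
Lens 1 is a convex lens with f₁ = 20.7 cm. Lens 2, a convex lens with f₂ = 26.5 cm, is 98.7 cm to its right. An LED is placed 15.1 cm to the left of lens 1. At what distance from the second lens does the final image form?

32.0 cm

Lens 1: 1/d_i1 = 1/f₁ − 1/d_o1 = 1/(20.7) − 1/(15.1) = -0.01792, so d_i1 = -55.82 cm.
The intermediate image is 55.82 cm to the left of lens 1 (virtual), which is 98.7 − (-55.82) = 154.5 cm to the left of lens 2, so d_o2 = +154.5 cm.
Lens 2: 1/d_i2 = 1/f₂ − 1/d_o2 = 1/(26.5) − 1/(154.5) = 0.03126, so d_i2 = 32.0 cm.
The final image is real, 32.0 cm to the right of lens 2 (overall magnification ≈ -0.77).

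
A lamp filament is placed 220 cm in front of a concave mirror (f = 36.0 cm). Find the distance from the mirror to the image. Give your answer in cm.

Mirror equation: 1/d_i = 1/f − 1/d_o = 1/(36.00) − 1/(220) = 0.02778 − 0.004545 = 0.02323, so d_i = 43.0 cm.
The image is real, inverted and reduced, in front of the mirror.

43.0 cm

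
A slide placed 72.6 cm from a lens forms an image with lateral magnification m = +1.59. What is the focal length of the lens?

m = −d_i/d_o ⇒ d_i = −m·d_o = −(+1.59)·(72.6) = -115.4 cm.
1/f = 1/d_o + 1/d_i = 1/(72.6) + 1/(-115.4) = 0.005109, so f = 196 cm.
Since f is positive, the lens is converging.

f = 196 cm (converging)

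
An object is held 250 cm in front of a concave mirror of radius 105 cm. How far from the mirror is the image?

f = R/2 = 105/2 = 52.50 cm.
Mirror equation: 1/q = 1/f − 1/p = 1/(52.50) − 1/(250) = 0.01905 − 0.004000 = 0.01505, so q = 66.5 cm.
The image is real, inverted and reduced, in front of the mirror.

66.5 cm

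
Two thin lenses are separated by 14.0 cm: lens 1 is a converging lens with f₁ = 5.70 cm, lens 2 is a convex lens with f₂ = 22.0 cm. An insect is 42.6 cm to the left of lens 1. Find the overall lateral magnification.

m = -0.233

Lens 1: 1/d_i1 = 1/(5.70) − 1/(42.6) = 0.1520, so d_i1 = 6.580 cm; m₁ = −d_i1/d_o1 = -0.1545.
d_o2 = 14.0 − (6.580) = 7.420 cm.
Lens 2: 1/d_i2 = 1/(22.0) − 1/(7.420) = -0.08932, so d_i2 = -11.20 cm; m₂ = −d_i2/d_o2 = +1.509.
m = m₁·m₂ = (-0.1545)(+1.509) = -0.233.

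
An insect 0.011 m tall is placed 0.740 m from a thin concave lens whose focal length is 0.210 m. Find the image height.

0.00243 m

For a concave lens, f = -0.210 m.
1/d_i = 1/f − 1/d_o = 1/(-0.2100) − 1/(0.740) = -6.113, so d_i = -0.1636 m.
m = −d_i/d_o = +0.2211.
|h_i| = |m|·h_o = 0.2211 × 0.011 = 0.00243 m. The image is virtual, upright and reduced, on the same side as the object.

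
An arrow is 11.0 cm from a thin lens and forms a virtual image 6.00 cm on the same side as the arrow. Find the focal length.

Virtual image ⇒ d_i = −6.00 cm.
1/f = 1/d_o + 1/d_i = 1/(11.0) + 1/(-6.00) = -0.07576, so f = -13.2 cm.
Since f is negative, the thin lens is diverging.

f = -13.2 cm (diverging)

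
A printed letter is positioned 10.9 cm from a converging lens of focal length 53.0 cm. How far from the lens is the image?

Lens equation: 1/v = 1/f − 1/u = 1/(53.00) − 1/(10.9) = 0.01887 − 0.09174 = -0.07288, so v = -13.7 cm.
The image is virtual, upright and enlarged, on the same side as the object.

13.7 cm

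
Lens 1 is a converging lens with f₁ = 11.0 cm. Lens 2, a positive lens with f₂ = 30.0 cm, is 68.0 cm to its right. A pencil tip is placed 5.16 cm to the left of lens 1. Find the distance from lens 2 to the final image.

48.9 cm

Lens 1: 1/d_i1 = 1/f₁ − 1/d_o1 = 1/(11.0) − 1/(5.16) = -0.1029, so d_i1 = -9.719 cm.
The intermediate image is 9.719 cm to the left of lens 1 (virtual), which is 68.0 − (-9.719) = 77.72 cm to the left of lens 2, so d_o2 = +77.72 cm.
Lens 2: 1/d_i2 = 1/f₂ − 1/d_o2 = 1/(30.0) − 1/(77.72) = 0.02047, so d_i2 = 48.9 cm.
The final image is real, 48.9 cm to the right of lens 2 (overall magnification ≈ -1.2).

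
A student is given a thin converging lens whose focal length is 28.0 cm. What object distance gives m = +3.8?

m = −d_i/d_o ⇒ d_i = −m·d_o.
1/f = 1/d_o + 1/d_i = 1/d_o − 1/(m·d_o) = (1 − 1/m)/d_o, so d_o = f(1 − 1/m) = (28.00)(1 − 1/(+3.8)) = 20.6 cm.

20.6 cm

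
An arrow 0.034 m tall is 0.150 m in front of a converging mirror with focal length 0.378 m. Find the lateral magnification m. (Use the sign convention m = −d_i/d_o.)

1/d_i = 1/f − 1/d_o = 1/(0.3780) − 1/(0.150) = -4.021, so d_i = -0.2487 m.
m = −d_i/d_o = −(-0.2487)/(0.150) = +1.66.
The image is virtual, upright and enlarged, behind the mirror.

m = +1.66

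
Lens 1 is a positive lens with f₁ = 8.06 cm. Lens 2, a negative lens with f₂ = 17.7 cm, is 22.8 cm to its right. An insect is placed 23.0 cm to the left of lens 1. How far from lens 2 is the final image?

Lens 1: 1/d_i1 = 1/f₁ − 1/d_o1 = 1/(8.06) − 1/(23.0) = 0.08059, so d_i1 = 12.41 cm.
The intermediate image is 12.41 cm to the right of lens 1, which is 22.8 − (12.41) = 10.39 cm to the left of lens 2, so d_o2 = +10.39 cm.
Lens 2 is diverging, so f₂ = −17.7 cm.
Lens 2: 1/d_i2 = 1/f₂ − 1/d_o2 = 1/(-17.7) − 1/(10.39) = -0.1527, so d_i2 = -6.55 cm.
The final image is virtual, 6.55 cm to the left of lens 2 (overall magnification ≈ -0.34).

6.55 cm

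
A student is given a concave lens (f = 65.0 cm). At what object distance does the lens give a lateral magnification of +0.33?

132 cm

For a concave lens, f = -65.0 cm.
m = −d_i/d_o ⇒ d_i = −m·d_o.
1/f = 1/d_o + 1/d_i = 1/d_o − 1/(m·d_o) = (1 − 1/m)/d_o, so d_o = f(1 − 1/m) = (-65.00)(1 − 1/(+0.33)) = 132 cm.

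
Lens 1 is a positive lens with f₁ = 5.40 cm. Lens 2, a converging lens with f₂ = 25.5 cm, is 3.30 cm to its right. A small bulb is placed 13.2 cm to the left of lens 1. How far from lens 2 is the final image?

Lens 1: 1/d_i1 = 1/f₁ − 1/d_o1 = 1/(5.40) − 1/(13.2) = 0.1094, so d_i1 = 9.138 cm.
The intermediate image is 9.138 cm to the right of lens 1, which lies 5.838 cm to the right of lens 2 — a virtual object — so d_o2 = −5.838 cm.
Lens 2: 1/d_i2 = 1/f₂ − 1/d_o2 = 1/(25.5) − 1/(-5.838) = 0.2105, so d_i2 = 4.75 cm.
The final image is real, 4.75 cm to the right of lens 2 (overall magnification ≈ -0.56).

4.75 cm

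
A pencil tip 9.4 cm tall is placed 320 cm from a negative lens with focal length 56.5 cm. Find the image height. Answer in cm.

For a negative lens, f = -56.5 cm.
1/d_i = 1/f − 1/d_o = 1/(-56.50) − 1/(320) = -0.02082, so d_i = -48.02 cm.
m = −d_i/d_o = +0.1501.
|h_i| = |m|·h_o = 0.1501 × 9.4 = 1.41 cm. The image is virtual, upright and reduced, on the same side as the object.

1.41 cm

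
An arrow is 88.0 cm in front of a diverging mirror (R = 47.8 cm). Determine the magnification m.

f = R/2 = 47.8/2 = 23.90 cm; for a diverging mirror, f = -23.90 cm.
1/d_i = 1/f − 1/d_o = 1/(-23.90) − 1/(88.0) = -0.05320, so d_i = -18.80 cm.
m = −d_i/d_o = −(-18.80)/(88.0) = +0.214.
The image is virtual, upright and reduced, behind the mirror.

m = +0.214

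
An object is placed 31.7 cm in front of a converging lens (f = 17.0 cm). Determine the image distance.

36.7 cm

Thin-lens equation: 1/q = 1/f − 1/p = 1/(17.00) − 1/(31.7) = 0.05882 − 0.03155 = 0.02728, so q = 36.7 cm.
The image is real, inverted and enlarged, on the far side of the lens.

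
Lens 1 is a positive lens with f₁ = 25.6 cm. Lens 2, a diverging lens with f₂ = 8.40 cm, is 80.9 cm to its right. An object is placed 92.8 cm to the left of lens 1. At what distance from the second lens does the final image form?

7.09 cm

Lens 1: 1/d_i1 = 1/f₁ − 1/d_o1 = 1/(25.6) − 1/(92.8) = 0.02829, so d_i1 = 35.35 cm.
The intermediate image is 35.35 cm to the right of lens 1, which is 80.9 − (35.35) = 45.55 cm to the left of lens 2, so d_o2 = +45.55 cm.
Lens 2 is diverging, so f₂ = −8.40 cm.
Lens 2: 1/d_i2 = 1/f₂ − 1/d_o2 = 1/(-8.40) − 1/(45.55) = -0.1410, so d_i2 = -7.09 cm.
The final image is virtual, 7.09 cm to the left of lens 2 (overall magnification ≈ -0.059).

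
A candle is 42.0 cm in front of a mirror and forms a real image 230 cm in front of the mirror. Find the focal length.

Real image ⇒ d_i = +230 cm.
1/f = 1/d_o + 1/d_i = 1/(42.0) + 1/(230) = 0.02816, so f = 35.5 cm.
Since f is positive, the mirror is concave.

f = 35.5 cm (concave)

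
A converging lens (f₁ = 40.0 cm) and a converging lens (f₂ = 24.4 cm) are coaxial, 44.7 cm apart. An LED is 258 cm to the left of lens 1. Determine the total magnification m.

Lens 1: 1/d_i1 = 1/(40.0) − 1/(258) = 0.02112, so d_i1 = 47.34 cm; m₁ = −d_i1/d_o1 = -0.1835.
d_o2 = 44.7 − (47.34) = -2.640 cm (virtual object).
Lens 2: 1/d_i2 = 1/(24.4) − 1/(-2.640) = 0.4198, so d_i2 = 2.382 cm; m₂ = −d_i2/d_o2 = +0.9024.
m = m₁·m₂ = (-0.1835)(+0.9024) = -0.166.

m = -0.166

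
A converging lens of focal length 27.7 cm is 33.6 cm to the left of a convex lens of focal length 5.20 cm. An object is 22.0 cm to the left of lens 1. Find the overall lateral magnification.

Lens 1: 1/d_i1 = 1/(27.7) − 1/(22.0) = -0.009353, so d_i1 = -106.9 cm; m₁ = −d_i1/d_o1 = +4.859.
d_o2 = 33.6 − (-106.9) = 140.5 cm.
Lens 2: 1/d_i2 = 1/(5.20) − 1/(140.5) = 0.1852, so d_i2 = 5.400 cm; m₂ = −d_i2/d_o2 = -0.03843.
m = m₁·m₂ = (+4.859)(-0.03843) = -0.187.

m = -0.187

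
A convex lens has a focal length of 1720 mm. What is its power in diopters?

P = +0.581 D

f = 172 cm = 1.72 m.
P = 1/f = 1/(1.72 m) = +0.581 D.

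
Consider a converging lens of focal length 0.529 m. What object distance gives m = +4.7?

m = −d_i/d_o ⇒ d_i = −m·d_o.
1/f = 1/d_o + 1/d_i = 1/d_o − 1/(m·d_o) = (1 − 1/m)/d_o, so d_o = f(1 − 1/m) = (0.5290)(1 − 1/(+4.7)) = 0.416 m.

0.416 m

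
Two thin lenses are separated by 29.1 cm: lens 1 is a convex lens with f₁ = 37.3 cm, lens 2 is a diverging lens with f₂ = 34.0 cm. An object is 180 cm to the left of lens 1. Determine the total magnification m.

m = -0.554

Lens 1: 1/d_i1 = 1/(37.3) − 1/(180) = 0.02125, so d_i1 = 47.05 cm; m₁ = −d_i1/d_o1 = -0.2614.
d_o2 = 29.1 − (47.05) = -17.95 cm (virtual object).
f₂ = −34.0 cm (diverging).
Lens 2: 1/d_i2 = 1/(-34.0) − 1/(-17.95) = 0.02630, so d_i2 = 38.02 cm; m₂ = −d_i2/d_o2 = +2.118.
m = m₁·m₂ = (-0.2614)(+2.118) = -0.554.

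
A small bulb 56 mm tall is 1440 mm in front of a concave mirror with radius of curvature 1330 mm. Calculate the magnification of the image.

f = R/2 = 1330/2 = 665.0 mm.
1/d_i = 1/f − 1/d_o = 1/(665.0) − 1/(1440) = 0.0008093, so d_i = 1236 mm.
m = −d_i/d_o = −(1236)/(1440) = -0.858.
The image is real, inverted and reduced, in front of the mirror.

m = -0.858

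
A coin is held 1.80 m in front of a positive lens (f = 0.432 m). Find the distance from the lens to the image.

Thin-lens equation: 1/d_i = 1/f − 1/d_o = 1/(0.4320) − 1/(1.80) = 2.315 − 0.5556 = 1.759, so d_i = 0.568 m.
The image is real, inverted and reduced, on the far side of the lens.

0.568 m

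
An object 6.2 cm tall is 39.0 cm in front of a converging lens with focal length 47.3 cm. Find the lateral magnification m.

1/d_i = 1/f − 1/d_o = 1/(47.30) − 1/(39.0) = -0.004499, so d_i = -222.3 cm.
m = −d_i/d_o = −(-222.3)/(39.0) = +5.70.
The image is virtual, upright and enlarged, on the same side as the object.

m = +5.70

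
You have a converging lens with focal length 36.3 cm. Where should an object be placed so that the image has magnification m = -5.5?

42.9 cm

m = −d_i/d_o ⇒ d_i = −m·d_o.
1/f = 1/d_o + 1/d_i = 1/d_o − 1/(m·d_o) = (1 − 1/m)/d_o, so d_o = f(1 − 1/m) = (36.30)(1 − 1/(-5.5)) = 42.9 cm.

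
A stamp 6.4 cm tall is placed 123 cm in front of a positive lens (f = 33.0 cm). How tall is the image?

1/d_i = 1/f − 1/d_o = 1/(33.00) − 1/(123) = 0.02217, so d_i = 45.10 cm.
m = −d_i/d_o = -0.3667.
|h_i| = |m|·h_o = 0.3667 × 6.4 = 2.35 cm. The image is real, inverted and reduced, on the far side of the lens.

2.35 cm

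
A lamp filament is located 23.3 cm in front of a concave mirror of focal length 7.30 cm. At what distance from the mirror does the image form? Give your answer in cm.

Mirror equation: 1/s_i = 1/f − 1/s_o = 1/(7.300) − 1/(23.3) = 0.1370 − 0.04292 = 0.09407, so s_i = 10.6 cm.
The image is real, inverted and reduced, in front of the mirror.

10.6 cm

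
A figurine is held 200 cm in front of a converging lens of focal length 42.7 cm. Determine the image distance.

54.3 cm

Lens equation: 1/d_i = 1/f − 1/d_o = 1/(42.70) − 1/(200) = 0.02342 − 0.005000 = 0.01842, so d_i = 54.3 cm.
The image is real, inverted and reduced, on the far side of the lens.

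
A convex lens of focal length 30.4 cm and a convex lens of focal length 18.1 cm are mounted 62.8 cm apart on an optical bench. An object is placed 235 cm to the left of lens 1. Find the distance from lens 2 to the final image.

Lens 1: 1/d_i1 = 1/f₁ − 1/d_o1 = 1/(30.4) − 1/(235) = 0.02864, so d_i1 = 34.92 cm.
The intermediate image is 34.92 cm to the right of lens 1, which is 62.8 − (34.92) = 27.88 cm to the left of lens 2, so d_o2 = +27.88 cm.
Lens 2: 1/d_i2 = 1/f₂ − 1/d_o2 = 1/(18.1) − 1/(27.88) = 0.01938, so d_i2 = 51.6 cm.
The final image is real, 51.6 cm to the right of lens 2 (overall magnification ≈ 0.27).

51.6 cm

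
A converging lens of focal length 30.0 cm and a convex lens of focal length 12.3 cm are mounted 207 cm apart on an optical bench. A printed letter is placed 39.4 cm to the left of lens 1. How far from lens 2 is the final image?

Lens 1: 1/d_i1 = 1/f₁ − 1/d_o1 = 1/(30.0) − 1/(39.4) = 0.007953, so d_i1 = 125.7 cm.
The intermediate image is 125.7 cm to the right of lens 1, which is 207 − (125.7) = 81.30 cm to the left of lens 2, so d_o2 = +81.30 cm.
Lens 2: 1/d_i2 = 1/f₂ − 1/d_o2 = 1/(12.3) − 1/(81.30) = 0.06900, so d_i2 = 14.5 cm.
The final image is real, 14.5 cm to the right of lens 2 (overall magnification ≈ 0.57).

14.5 cm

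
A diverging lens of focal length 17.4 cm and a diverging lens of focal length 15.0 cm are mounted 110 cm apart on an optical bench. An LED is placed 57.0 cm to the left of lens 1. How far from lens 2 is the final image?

13.4 cm

Lens 1 is diverging, so f₁ = −17.4 cm.
Lens 1: 1/d_i1 = 1/f₁ − 1/d_o1 = 1/(-17.4) − 1/(57.0) = -0.07502, so d_i1 = -13.33 cm.
The intermediate image is 13.33 cm to the left of lens 1 (virtual), which is 110 − (-13.33) = 123.3 cm to the left of lens 2, so d_o2 = +123.3 cm.
Lens 2 is diverging, so f₂ = −15.0 cm.
Lens 2: 1/d_i2 = 1/f₂ − 1/d_o2 = 1/(-15.0) − 1/(123.3) = -0.07478, so d_i2 = -13.4 cm.
The final image is virtual, 13.4 cm to the left of lens 2 (overall magnification ≈ 0.025).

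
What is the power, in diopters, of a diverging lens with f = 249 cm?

P = -0.402 D

For a diverging lens, f = −249 cm.
f = -249 cm = -2.49 m.
P = 1/f = 1/(-2.49 m) = -0.402 D.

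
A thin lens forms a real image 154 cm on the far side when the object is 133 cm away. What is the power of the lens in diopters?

d_i = +154 cm.
1/f = 1/d_o + 1/d_i = 1/(133) + 1/(154) = 0.01401 cm⁻¹.
f = 71.37 cm = 0.7137 m, so P = 1/f = +1.40 D.

P = +1.40 D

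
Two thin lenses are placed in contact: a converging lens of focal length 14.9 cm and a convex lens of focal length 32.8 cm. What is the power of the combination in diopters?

P = +9.76 D

P₁ = 1/f₁ = 1/(0.149 m) = +6.711 D; P₂ = 1/f₂ = 1/(0.328 m) = +3.049 D.
For thin lenses in contact, P = P₁ + P₂ = (+6.711) + (+3.049) = +9.76 D.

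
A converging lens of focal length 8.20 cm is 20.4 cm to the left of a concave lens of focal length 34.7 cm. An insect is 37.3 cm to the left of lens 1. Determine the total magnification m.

Lens 1: 1/d_i1 = 1/(8.20) − 1/(37.3) = 0.09514, so d_i1 = 10.51 cm; m₁ = −d_i1/d_o1 = -0.2818.
d_o2 = 20.4 − (10.51) = 9.890 cm.
f₂ = −34.7 cm (diverging).
Lens 2: 1/d_i2 = 1/(-34.7) − 1/(9.890) = -0.1299, so d_i2 = -7.696 cm; m₂ = −d_i2/d_o2 = +0.7782.
m = m₁·m₂ = (-0.2818)(+0.7782) = -0.219.

m = -0.219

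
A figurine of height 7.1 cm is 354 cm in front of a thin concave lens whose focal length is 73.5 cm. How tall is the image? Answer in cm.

1.22 cm

For a concave lens, f = -73.5 cm.
1/d_i = 1/f − 1/d_o = 1/(-73.50) − 1/(354) = -0.01643, so d_i = -60.86 cm.
m = −d_i/d_o = +0.1719.
|h_i| = |m|·h_o = 0.1719 × 7.1 = 1.22 cm. The image is virtual, upright and reduced, on the same side as the object.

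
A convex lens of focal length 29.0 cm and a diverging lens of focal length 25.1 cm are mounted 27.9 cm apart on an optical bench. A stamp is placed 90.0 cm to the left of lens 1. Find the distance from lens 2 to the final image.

36.6 cm

Lens 1: 1/d_i1 = 1/f₁ − 1/d_o1 = 1/(29.0) − 1/(90.0) = 0.02337, so d_i1 = 42.79 cm.
The intermediate image is 42.79 cm to the right of lens 1, which lies 14.89 cm to the right of lens 2 — a virtual object — so d_o2 = −14.89 cm.
Lens 2 is diverging, so f₂ = −25.1 cm.
Lens 2: 1/d_i2 = 1/f₂ − 1/d_o2 = 1/(-25.1) − 1/(-14.89) = 0.02732, so d_i2 = 36.6 cm.
The final image is real, 36.6 cm to the right of lens 2 (overall magnification ≈ -1.2).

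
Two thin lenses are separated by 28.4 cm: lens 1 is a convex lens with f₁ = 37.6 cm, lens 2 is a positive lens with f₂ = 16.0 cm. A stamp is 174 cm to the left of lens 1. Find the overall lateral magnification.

m = -0.124

Lens 1: 1/d_i1 = 1/(37.6) − 1/(174) = 0.02085, so d_i1 = 47.96 cm; m₁ = −d_i1/d_o1 = -0.2756.
d_o2 = 28.4 − (47.96) = -19.56 cm (virtual object).
Lens 2: 1/d_i2 = 1/(16.0) − 1/(-19.56) = 0.1136, so d_i2 = 8.801 cm; m₂ = −d_i2/d_o2 = +0.4499.
m = m₁·m₂ = (-0.2756)(+0.4499) = -0.124.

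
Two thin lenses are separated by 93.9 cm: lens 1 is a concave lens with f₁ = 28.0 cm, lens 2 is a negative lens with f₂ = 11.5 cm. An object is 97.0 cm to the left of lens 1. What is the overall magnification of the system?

m = +0.0203

f₁ = −28.0 cm (diverging).
Lens 1: 1/d_i1 = 1/(-28.0) − 1/(97.0) = -0.04602, so d_i1 = -21.73 cm; m₁ = −d_i1/d_o1 = +0.2240.
d_o2 = 93.9 − (-21.73) = 115.6 cm.
f₂ = −11.5 cm (diverging).
Lens 2: 1/d_i2 = 1/(-11.5) − 1/(115.6) = -0.09561, so d_i2 = -10.46 cm; m₂ = −d_i2/d_o2 = +0.09048.
m = m₁·m₂ = (+0.2240)(+0.09048) = +0.0203.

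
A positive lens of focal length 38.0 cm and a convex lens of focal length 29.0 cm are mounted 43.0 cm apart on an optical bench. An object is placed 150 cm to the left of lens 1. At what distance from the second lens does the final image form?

Lens 1: 1/d_i1 = 1/f₁ − 1/d_o1 = 1/(38.0) − 1/(150) = 0.01965, so d_i1 = 50.89 cm.
The intermediate image is 50.89 cm to the right of lens 1, which lies 7.890 cm to the right of lens 2 — a virtual object — so d_o2 = −7.890 cm.
Lens 2: 1/d_i2 = 1/f₂ − 1/d_o2 = 1/(29.0) − 1/(-7.890) = 0.1612, so d_i2 = 6.20 cm.
The final image is real, 6.20 cm to the right of lens 2 (overall magnification ≈ -0.27).

6.20 cm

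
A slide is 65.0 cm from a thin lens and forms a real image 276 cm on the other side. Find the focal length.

f = 52.6 cm (converging)

Real image ⇒ d_i = +276 cm.
1/f = 1/d_o + 1/d_i = 1/(65.0) + 1/(276) = 0.01901, so f = 52.6 cm.
Since f is positive, the thin lens is converging.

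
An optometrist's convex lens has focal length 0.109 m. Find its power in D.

P = +9.17 D

P = 1/f = 1/(0.109 m) = +9.17 D.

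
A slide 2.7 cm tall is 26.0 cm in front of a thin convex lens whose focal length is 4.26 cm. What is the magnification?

1/d_i = 1/f − 1/d_o = 1/(4.260) − 1/(26.0) = 0.1963, so d_i = 5.095 cm.
m = −d_i/d_o = −(5.095)/(26.0) = -0.196.
The image is real, inverted and reduced, on the far side of the lens.

m = -0.196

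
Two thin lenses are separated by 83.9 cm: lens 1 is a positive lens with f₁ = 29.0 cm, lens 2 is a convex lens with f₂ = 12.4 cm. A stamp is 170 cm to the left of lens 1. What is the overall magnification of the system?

m = +0.0698

Lens 1: 1/d_i1 = 1/(29.0) − 1/(170) = 0.02860, so d_i1 = 34.96 cm; m₁ = −d_i1/d_o1 = -0.2056.
d_o2 = 83.9 − (34.96) = 48.94 cm.
Lens 2: 1/d_i2 = 1/(12.4) − 1/(48.94) = 0.06021, so d_i2 = 16.61 cm; m₂ = −d_i2/d_o2 = -0.3394.
m = m₁·m₂ = (-0.2056)(-0.3394) = +0.0698.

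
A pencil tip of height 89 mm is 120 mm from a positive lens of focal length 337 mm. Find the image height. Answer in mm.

1/d_i = 1/f − 1/d_o = 1/(337.0) − 1/(120) = -0.005366, so d_i = -186.4 mm.
m = −d_i/d_o = +1.553.
|h_i| = |m|·h_o = 1.553 × 89 = 138 mm. The image is virtual, upright and enlarged, on the same side as the object.

138 mm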